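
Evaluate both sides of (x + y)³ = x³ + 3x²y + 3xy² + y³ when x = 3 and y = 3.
LHS = (3 + 3)³ = 216
RHS = 3³ + 3·3²·3 + 3·3·3² + 3³ = 216

LHS = RHS: the two sides agree.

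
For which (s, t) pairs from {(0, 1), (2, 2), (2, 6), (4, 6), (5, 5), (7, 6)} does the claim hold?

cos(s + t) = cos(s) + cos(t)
Testing each pair:
(0, 1): LHS = cos(1) ≈ 0.5403, RHS = cos(1) + 1 ≈ 1.54 → fails
(2, 2): LHS = cos(4) ≈ -0.6536, RHS = 2·cos(2) ≈ -0.8323 → fails
(2, 6): LHS = cos(8) ≈ -0.1455, RHS = cos(2) + cos(6) ≈ 0.544 → fails
(4, 6): LHS = cos(10) ≈ -0.8391, RHS = cos(4) + cos(6) ≈ 0.3065 → fails
(5, 5): LHS = cos(10) ≈ -0.8391, RHS = 2·cos(5) ≈ 0.5673 → fails
(7, 6): LHS = cos(13) ≈ 0.9074, RHS = cos(7) + cos(6) ≈ 1.714 → fails

No pair satisfies the claim.

Answer: None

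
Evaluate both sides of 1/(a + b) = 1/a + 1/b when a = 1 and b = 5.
LHS = 1/(1 + 5) = 1/6
RHS = 1/1 + 1/5 = 6/5

LHS ≠ RHS, so the equation does not hold here.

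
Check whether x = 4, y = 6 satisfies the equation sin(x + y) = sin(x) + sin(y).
Substituting x = 4, y = 6:

LHS = sin(4 + 6) = sin(10) ≈ -0.544
RHS = sin(4) + sin(6) ≈ -1.036

LHS ≠ RHS, so the equation does not hold at this point.

Answer: Fails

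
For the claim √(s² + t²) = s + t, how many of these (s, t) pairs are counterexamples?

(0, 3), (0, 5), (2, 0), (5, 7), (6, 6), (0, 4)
Testing each pair:
(0, 3): LHS = 3, RHS = 3 → satisfies claim
(0, 5): LHS = 5, RHS = 5 → satisfies claim
(2, 0): LHS = 2, RHS = 2 → satisfies claim
(5, 7): LHS = √(74) ≈ 8.602, RHS = 12 → counterexample
(6, 6): LHS = 6·√(2) ≈ 8.485, RHS = 12 → counterexample
(0, 4): LHS = 4, RHS = 4 → satisfies claim

That makes 2 counterexamples.

Answer: 2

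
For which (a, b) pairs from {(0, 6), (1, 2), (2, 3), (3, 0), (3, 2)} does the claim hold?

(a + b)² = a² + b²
Testing each pair:
(0, 6): LHS = 36, RHS = 36 → holds
(1, 2): LHS = 9, RHS = 5 → fails
(2, 3): LHS = 25, RHS = 13 → fails
(3, 0): LHS = 9, RHS = 9 → holds
(3, 2): LHS = 25, RHS = 13 → fails

2 of 5 pairs satisfy the claim.

Answer: (0, 6), (3, 0)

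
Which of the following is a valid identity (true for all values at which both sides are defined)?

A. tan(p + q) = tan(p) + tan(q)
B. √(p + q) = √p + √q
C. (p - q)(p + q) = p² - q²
C

A: fails at (4, 6) — LHS = tan(10) ≈ 0.6484, RHS = tan(6) + tan(4) ≈ 0.8668.
B: fails at (1, 4) — LHS = √(5) ≈ 2.236, RHS = 3.
C: holds — e.g. at (3, 5), both sides equal -16.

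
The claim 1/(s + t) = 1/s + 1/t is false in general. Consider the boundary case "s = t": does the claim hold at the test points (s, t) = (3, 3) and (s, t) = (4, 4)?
At (3, 3): LHS = 1/6 ≠ RHS = 2/3
At (4, 4): LHS = 1/8 ≠ RHS = 1/2

Answer: No, fails at both test points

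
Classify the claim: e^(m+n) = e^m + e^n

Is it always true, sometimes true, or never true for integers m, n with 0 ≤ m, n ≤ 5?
Never true

The claim fails for every pair in the range. For instance at (m, n) = (4, 3): LHS = e^7 ≈ 1097, RHS = e^3 + e^4 ≈ 74.68.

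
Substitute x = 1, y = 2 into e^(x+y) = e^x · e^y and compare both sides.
LHS = e^(1+2) = e^3 ≈ 20.09
RHS = e^1 · e^2 = e^3 ≈ 20.09

LHS = RHS: the two sides agree.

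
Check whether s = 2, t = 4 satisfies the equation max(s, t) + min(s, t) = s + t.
Substituting s = 2, t = 4:

LHS = max(2, 4) + min(2, 4) = 6
RHS = 2 + 4 = 6

LHS = RHS, so the equation holds at this point.

Answer: Holds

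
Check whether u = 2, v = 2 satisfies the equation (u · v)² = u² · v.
Substituting u = 2, v = 2:

LHS = (2 · 2)² = 16
RHS = 2² · 2 = 8

LHS ≠ RHS, so the equation does not hold at this point.

Answer: Fails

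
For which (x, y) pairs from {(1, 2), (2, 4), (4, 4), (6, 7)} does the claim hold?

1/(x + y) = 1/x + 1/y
None

Testing each pair:
(1, 2): LHS = 1/3, RHS = 3/2 → fails
(2, 4): LHS = 1/6, RHS = 3/4 → fails
(4, 4): LHS = 1/8, RHS = 1/2 → fails
(6, 7): LHS = 1/13, RHS = 13/42 → fails

No pair satisfies the claim.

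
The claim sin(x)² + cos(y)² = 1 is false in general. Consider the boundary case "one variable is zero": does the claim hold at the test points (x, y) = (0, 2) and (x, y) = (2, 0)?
At (0, 2): LHS = cos(2)² ≈ 0.1732 ≠ RHS = 1
At (2, 0): LHS = sin(2)² + 1 ≈ 1.827 ≠ RHS = 1

Answer: No, fails at both test points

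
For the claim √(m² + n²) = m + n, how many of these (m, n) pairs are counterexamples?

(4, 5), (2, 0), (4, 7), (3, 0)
Testing each pair:
(4, 5): LHS = √(41) ≈ 6.403, RHS = 9 → counterexample
(2, 0): LHS = 2, RHS = 2 → satisfies claim
(4, 7): LHS = √(65) ≈ 8.062, RHS = 11 → counterexample
(3, 0): LHS = 3, RHS = 3 → satisfies claim

That makes 2 counterexamples.

Answer: 2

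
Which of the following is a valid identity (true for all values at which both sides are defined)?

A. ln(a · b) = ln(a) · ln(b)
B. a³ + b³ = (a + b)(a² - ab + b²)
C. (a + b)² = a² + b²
B

A: fails at (2, 2) — LHS = ln(4) ≈ 1.386, RHS = ln(2)² ≈ 0.4805.
B: holds — e.g. at (4, 4), both sides equal 128.
C: fails at (2, 5) — LHS = 49, RHS = 29.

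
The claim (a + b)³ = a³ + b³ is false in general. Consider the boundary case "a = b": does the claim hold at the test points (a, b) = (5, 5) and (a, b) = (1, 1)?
No, fails at both test points

At (5, 5): LHS = 1000 ≠ RHS = 250
At (1, 1): LHS = 8 ≠ RHS = 2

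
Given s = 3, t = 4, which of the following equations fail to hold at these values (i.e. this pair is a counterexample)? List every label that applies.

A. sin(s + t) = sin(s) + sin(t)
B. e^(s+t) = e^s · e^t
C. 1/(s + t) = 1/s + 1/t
A, C

Evaluating each claim at the given values:
A. LHS = sin(7) ≈ 0.657, RHS = sin(4) + sin(3) ≈ -0.6157 → fails here (LHS ≠ RHS)
B. LHS = e^7 ≈ 1097, RHS = e^7 ≈ 1097 → holds here (LHS = RHS)
C. LHS = 1/7, RHS = 7/12 → fails here (LHS ≠ RHS)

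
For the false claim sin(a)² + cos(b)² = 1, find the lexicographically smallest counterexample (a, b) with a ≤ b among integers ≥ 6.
Substituting (6, 7) into the claim:
LHS = sin(6)² + cos(7)² ≈ 0.6464
RHS = 1

Since LHS ≠ RHS, this pair disproves the claim, and no lexicographically smaller pair (a ≤ b, integers ≥ 6) does.

For instance (7, 8) is also a counterexample (LHS = cos(8)² + sin(7)² ≈ 0.4528, RHS = 1), but it's lexicographically larger.

Answer: (a, b) = (6, 7)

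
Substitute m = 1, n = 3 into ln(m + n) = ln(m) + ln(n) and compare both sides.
LHS = ln(1 + 3) = ln(4) ≈ 1.386
RHS = ln(1) + ln(3) = ln(3) ≈ 1.099

LHS ≠ RHS (they differ by about 0.2877), so the equation does not hold here.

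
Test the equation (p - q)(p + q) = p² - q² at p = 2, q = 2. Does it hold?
Holds

Substituting p = 2, q = 2:

LHS = (2 - 2)(2 + 2) = 0
RHS = 2² - 2² = 0

LHS = RHS, so the equation holds at this point.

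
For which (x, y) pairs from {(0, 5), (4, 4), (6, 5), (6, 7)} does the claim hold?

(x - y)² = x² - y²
Testing each pair:
(0, 5): LHS = 25, RHS = -25 → fails
(4, 4): LHS = 0, RHS = 0 → holds
(6, 5): LHS = 1, RHS = 11 → fails
(6, 7): LHS = 1, RHS = -13 → fails

1 of 4 pairs satisfies the claim.

Answer: (4, 4)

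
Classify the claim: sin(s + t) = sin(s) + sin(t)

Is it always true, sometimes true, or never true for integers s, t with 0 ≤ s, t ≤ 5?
It holds at (s, t) = (4, 0) (both sides equal sin(4) ≈ -0.7568), but fails at (s, t) = (4, 3) (LHS = sin(7) ≈ 0.657, RHS = sin(4) + sin(3) ≈ -0.6157).

Answer: Sometimes true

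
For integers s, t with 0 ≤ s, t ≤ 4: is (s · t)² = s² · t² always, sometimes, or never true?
Always true

The identity holds for every pair in the range. For instance at (s, t) = (3, 2): both sides equal 36.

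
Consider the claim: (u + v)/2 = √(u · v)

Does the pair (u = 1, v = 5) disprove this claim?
Yes

Substituting u = 1, v = 5:
LHS = (1 + 5)/2 = 3
RHS = √(1 · 5) = √(5) ≈ 2.236

Since LHS ≠ RHS, this pair disproves the claim.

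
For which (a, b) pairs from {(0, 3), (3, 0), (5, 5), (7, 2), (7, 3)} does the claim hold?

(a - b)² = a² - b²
Testing each pair:
(0, 3): LHS = 9, RHS = -9 → fails
(3, 0): LHS = 9, RHS = 9 → holds
(5, 5): LHS = 0, RHS = 0 → holds
(7, 2): LHS = 25, RHS = 45 → fails
(7, 3): LHS = 16, RHS = 40 → fails

2 of 5 pairs satisfy the claim.

Answer: (3, 0), (5, 5)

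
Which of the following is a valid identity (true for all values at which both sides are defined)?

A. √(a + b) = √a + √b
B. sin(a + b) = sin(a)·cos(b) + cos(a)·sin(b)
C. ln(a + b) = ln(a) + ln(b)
B

A: fails at (3, 5) — LHS = 2·√(2) ≈ 2.828, RHS = √(3) + √(5) ≈ 3.968.
B: holds — e.g. at (1, 3), both sides equal sin(4) ≈ -0.7568.
C: fails at (3, 5) — LHS = ln(8) ≈ 2.079, RHS = ln(3) + ln(5) ≈ 2.708.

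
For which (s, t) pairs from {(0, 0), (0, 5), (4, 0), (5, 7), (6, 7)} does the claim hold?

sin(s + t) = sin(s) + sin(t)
(0, 0), (0, 5), (4, 0)

Testing each pair:
(0, 0): LHS = 0, RHS = 0 → holds
(0, 5): LHS = sin(5) ≈ -0.9589, RHS = sin(5) ≈ -0.9589 → holds
(4, 0): LHS = sin(4) ≈ -0.7568, RHS = sin(4) ≈ -0.7568 → holds
(5, 7): LHS = sin(12) ≈ -0.5366, RHS = sin(5) + sin(7) ≈ -0.3019 → fails
(6, 7): LHS = sin(13) ≈ 0.4202, RHS = sin(6) + sin(7) ≈ 0.3776 → fails

3 of 5 pairs satisfy the claim.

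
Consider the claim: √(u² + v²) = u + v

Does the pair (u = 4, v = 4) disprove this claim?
Yes

Substituting u = 4, v = 4:
LHS = √(4² + 4²) = 4·√(2) ≈ 5.657
RHS = 4 + 4 = 8

Since LHS ≠ RHS, this pair disproves the claim.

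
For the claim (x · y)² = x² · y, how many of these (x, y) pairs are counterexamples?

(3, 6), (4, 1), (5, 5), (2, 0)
2

Testing each pair:
(3, 6): LHS = 324, RHS = 54 → counterexample
(4, 1): LHS = 16, RHS = 16 → satisfies claim
(5, 5): LHS = 625, RHS = 125 → counterexample
(2, 0): LHS = 0, RHS = 0 → satisfies claim

That makes 2 counterexamples.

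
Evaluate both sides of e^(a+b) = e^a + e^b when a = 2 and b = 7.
LHS = e^(2+7) = e^9 ≈ 8103
RHS = e^2 + e^7 ≈ 1104

LHS ≠ RHS (they differ by about 6999), so the equation does not hold here.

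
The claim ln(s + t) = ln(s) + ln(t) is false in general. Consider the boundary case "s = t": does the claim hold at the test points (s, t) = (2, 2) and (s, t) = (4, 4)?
At (2, 2): LHS = ln(4) ≈ 1.386, RHS = 2·ln(2) ≈ 1.386 → equal
At (4, 4): LHS = ln(8) ≈ 2.079 ≠ RHS = 2·ln(4) ≈ 2.773

Answer: Only at (2, 2)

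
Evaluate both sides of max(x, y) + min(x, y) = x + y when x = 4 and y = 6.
LHS = max(4, 6) + min(4, 6) = 10
RHS = 4 + 6 = 10

LHS = RHS: the two sides agree.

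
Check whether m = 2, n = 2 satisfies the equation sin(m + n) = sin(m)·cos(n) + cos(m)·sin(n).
Holds

Substituting m = 2, n = 2:

LHS = sin(2 + 2) = sin(4) ≈ -0.7568
RHS = sin(2)·cos(2) + cos(2)·sin(2) = 2·sin(2)·cos(2) ≈ -0.7568

LHS = RHS, so the equation holds at this point.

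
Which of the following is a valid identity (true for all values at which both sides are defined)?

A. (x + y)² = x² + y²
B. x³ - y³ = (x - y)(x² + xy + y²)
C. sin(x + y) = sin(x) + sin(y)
A: fails at (3, 7) — LHS = 100, RHS = 58.
B: holds — e.g. at (1, 5), both sides equal -124.
C: fails at (4, 5) — LHS = sin(9) ≈ 0.4121, RHS = sin(5) + sin(4) ≈ -1.716.

Answer: B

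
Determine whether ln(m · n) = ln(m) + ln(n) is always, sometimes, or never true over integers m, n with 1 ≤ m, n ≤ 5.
The identity holds for every pair in the range. For instance at (m, n) = (3, 3): both sides equal ln(9) ≈ 2.197.

Answer: Always true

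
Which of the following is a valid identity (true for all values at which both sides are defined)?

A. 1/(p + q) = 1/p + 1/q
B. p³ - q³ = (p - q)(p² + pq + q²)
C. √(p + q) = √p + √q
A: fails at (2, 7) — LHS = 1/9, RHS = 9/14.
B: holds — e.g. at (1, 2), both sides equal -7.
C: fails at (3, 3) — LHS = √(6) ≈ 2.449, RHS = 2·√(3) ≈ 3.464.

Answer: B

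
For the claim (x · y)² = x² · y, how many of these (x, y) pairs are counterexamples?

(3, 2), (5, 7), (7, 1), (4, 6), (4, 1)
Testing each pair:
(3, 2): LHS = 36, RHS = 18 → counterexample
(5, 7): LHS = 1225, RHS = 175 → counterexample
(7, 1): LHS = 49, RHS = 49 → satisfies claim
(4, 6): LHS = 576, RHS = 96 → counterexample
(4, 1): LHS = 16, RHS = 16 → satisfies claim

That makes 3 counterexamples.

Answer: 3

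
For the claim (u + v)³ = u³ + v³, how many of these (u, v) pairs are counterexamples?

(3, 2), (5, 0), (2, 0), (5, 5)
2

Testing each pair:
(3, 2): LHS = 125, RHS = 35 → counterexample
(5, 0): LHS = 125, RHS = 125 → satisfies claim
(2, 0): LHS = 8, RHS = 8 → satisfies claim
(5, 5): LHS = 1000, RHS = 250 → counterexample

That makes 2 counterexamples.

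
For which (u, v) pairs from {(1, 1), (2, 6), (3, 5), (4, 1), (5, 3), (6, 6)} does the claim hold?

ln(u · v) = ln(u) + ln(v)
Testing each pair:
(1, 1): LHS = 0, RHS = 0 → holds
(2, 6): LHS = ln(12) ≈ 2.485, RHS = ln(2) + ln(6) ≈ 2.485 → holds
(3, 5): LHS = ln(15) ≈ 2.708, RHS = ln(3) + ln(5) ≈ 2.708 → holds
(4, 1): LHS = ln(4) ≈ 1.386, RHS = ln(4) ≈ 1.386 → holds
(5, 3): LHS = ln(15) ≈ 2.708, RHS = ln(3) + ln(5) ≈ 2.708 → holds
(6, 6): LHS = ln(36) ≈ 3.584, RHS = 2·ln(6) ≈ 3.584 → holds

Every pair satisfies the claim.

Answer: All pairs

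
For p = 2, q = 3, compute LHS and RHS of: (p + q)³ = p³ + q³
LHS = (2 + 3)³ = 125
RHS = 2³ + 3³ = 35

LHS ≠ RHS, so the equation does not hold here.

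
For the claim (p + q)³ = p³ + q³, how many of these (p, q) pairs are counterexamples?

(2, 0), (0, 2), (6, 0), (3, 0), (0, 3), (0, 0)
0

Testing each pair:
(2, 0): LHS = 8, RHS = 8 → satisfies claim
(0, 2): LHS = 8, RHS = 8 → satisfies claim
(6, 0): LHS = 216, RHS = 216 → satisfies claim
(3, 0): LHS = 27, RHS = 27 → satisfies claim
(0, 3): LHS = 27, RHS = 27 → satisfies claim
(0, 0): LHS = 0, RHS = 0 → satisfies claim

That makes 0 counterexamples.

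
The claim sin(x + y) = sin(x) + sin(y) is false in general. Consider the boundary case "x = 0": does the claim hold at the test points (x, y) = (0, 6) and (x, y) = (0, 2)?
Yes, holds at both test points

At (0, 6): LHS = sin(6) ≈ -0.2794, RHS = sin(6) ≈ -0.2794 → equal
At (0, 2): LHS = sin(2) ≈ 0.9093, RHS = sin(2) ≈ 0.9093 → equal

So the claim does hold at both of these boundary points, even though it is not an identity.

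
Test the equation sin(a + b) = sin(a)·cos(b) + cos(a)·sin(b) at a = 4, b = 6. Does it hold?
Substituting a = 4, b = 6:

LHS = sin(4 + 6) = sin(10) ≈ -0.544
RHS = sin(4)·cos(6) + cos(4)·sin(6) = sin(4)·cos(6) + sin(6)·cos(4) ≈ -0.544

LHS = RHS, so the equation holds at this point.

Answer: Holds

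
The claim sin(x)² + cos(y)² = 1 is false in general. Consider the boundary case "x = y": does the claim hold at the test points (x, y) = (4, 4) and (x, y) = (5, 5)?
Yes, holds at both test points

At (4, 4): LHS = cos(4)² + sin(4)² = 1, RHS = 1 → equal
At (5, 5): LHS = cos(5)² + sin(5)² = 1, RHS = 1 → equal

So the claim does hold at both of these boundary points, even though it is not an identity.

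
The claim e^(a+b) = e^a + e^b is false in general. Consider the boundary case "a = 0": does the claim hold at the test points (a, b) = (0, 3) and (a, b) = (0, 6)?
No, fails at both test points

At (0, 3): LHS = e^3 ≈ 20.09 ≠ RHS = 1 + e^3 ≈ 21.09
At (0, 6): LHS = e^6 ≈ 403.4 ≠ RHS = 1 + e^6 ≈ 404.4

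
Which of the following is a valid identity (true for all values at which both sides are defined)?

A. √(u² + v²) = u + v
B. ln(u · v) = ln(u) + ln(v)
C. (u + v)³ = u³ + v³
B

A: fails at (2, 7) — LHS = √(53) ≈ 7.28, RHS = 9.
B: holds — e.g. at (4, 4), both sides equal ln(16) ≈ 2.773.
C: fails at (3, 5) — LHS = 512, RHS = 152.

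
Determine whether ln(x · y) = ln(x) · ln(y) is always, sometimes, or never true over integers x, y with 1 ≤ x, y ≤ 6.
It holds at (x, y) = (1, 1) (both sides equal 0), but fails at (x, y) = (4, 1) (LHS = ln(4) ≈ 1.386, RHS = 0).

Answer: Sometimes true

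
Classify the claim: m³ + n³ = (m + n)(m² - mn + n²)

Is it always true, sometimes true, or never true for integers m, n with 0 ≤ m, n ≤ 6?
The identity holds for every pair in the range. For instance at (m, n) = (5, 4): both sides equal 189.

Answer: Always true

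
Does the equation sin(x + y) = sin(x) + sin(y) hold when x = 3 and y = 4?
Fails

Substituting x = 3, y = 4:

LHS = sin(3 + 4) = sin(7) ≈ 0.657
RHS = sin(3) + sin(4) ≈ -0.6157

LHS ≠ RHS, so the equation does not hold at this point.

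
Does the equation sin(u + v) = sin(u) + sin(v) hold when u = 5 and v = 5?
Substituting u = 5, v = 5:

LHS = sin(5 + 5) = sin(10) ≈ -0.544
RHS = sin(5) + sin(5) = 2·sin(5) ≈ -1.918

LHS ≠ RHS, so the equation does not hold at this point.

Answer: Fails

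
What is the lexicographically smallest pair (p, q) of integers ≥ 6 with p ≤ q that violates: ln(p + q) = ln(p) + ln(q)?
(p, q) = (6, 6)

Substituting (6, 6) into the claim:
LHS = ln(6 + 6) = ln(12) ≈ 2.485
RHS = ln(6) + ln(6) = 2·ln(6) ≈ 3.584

Since LHS ≠ RHS, this pair disproves the claim, and no lexicographically smaller pair (p ≤ q, integers ≥ 6) does.

For instance (8, 8) is also a counterexample (LHS = ln(16) ≈ 2.773, RHS = 2·ln(8) ≈ 4.159), but it's lexicographically larger.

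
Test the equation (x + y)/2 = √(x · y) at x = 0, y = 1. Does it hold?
Fails

Substituting x = 0, y = 1:

LHS = (0 + 1)/2 = 1/2
RHS = √(0 · 1) = 0

LHS ≠ RHS, so the equation does not hold at this point.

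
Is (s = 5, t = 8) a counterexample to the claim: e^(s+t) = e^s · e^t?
No

Substituting s = 5, t = 8:
LHS = e^(5+8) = e^13 ≈ 442413.4
RHS = e^5 · e^8 = e^13 ≈ 442413.4

The sides agree, so this pair does not disprove the claim.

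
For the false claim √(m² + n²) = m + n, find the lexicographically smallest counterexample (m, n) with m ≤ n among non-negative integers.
(m, n) = (1, 1)

Substituting (1, 1) into the claim:
LHS = √(1² + 1²) = √(2) ≈ 1.414
RHS = 1 + 1 = 2

Since LHS ≠ RHS, this pair disproves the claim, and no lexicographically smaller pair (m ≤ n, non-negative integers) does.

For instance (1, 5) is also a counterexample (LHS = √(26) ≈ 5.099, RHS = 6), but it's lexicographically larger.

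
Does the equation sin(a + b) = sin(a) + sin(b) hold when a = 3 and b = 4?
Substituting a = 3, b = 4:

LHS = sin(3 + 4) = sin(7) ≈ 0.657
RHS = sin(3) + sin(4) ≈ -0.6157

LHS ≠ RHS, so the equation does not hold at this point.

Answer: Fails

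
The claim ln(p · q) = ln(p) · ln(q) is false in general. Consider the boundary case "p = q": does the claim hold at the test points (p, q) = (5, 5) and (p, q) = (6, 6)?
No, fails at both test points

At (5, 5): LHS = ln(25) ≈ 3.219 ≠ RHS = ln(5)² ≈ 2.59
At (6, 6): LHS = ln(36) ≈ 3.584 ≠ RHS = ln(6)² ≈ 3.21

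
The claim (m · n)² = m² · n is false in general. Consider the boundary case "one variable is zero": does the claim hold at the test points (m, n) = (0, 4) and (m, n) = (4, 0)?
At (0, 4): LHS = 0, RHS = 0 → equal
At (4, 0): LHS = 0, RHS = 0 → equal

So the claim does hold at both of these boundary points, even though it is not an identity.

Answer: Yes, holds at both test points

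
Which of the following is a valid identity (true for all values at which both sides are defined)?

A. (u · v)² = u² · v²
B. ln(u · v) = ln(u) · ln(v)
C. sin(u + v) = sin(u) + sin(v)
A

A: holds — e.g. at (6, 7), both sides equal 1764.
B: fails at (4, 5) — LHS = ln(20) ≈ 2.996, RHS = ln(4)·ln(5) ≈ 2.231.
C: fails at (1, 3) — LHS = sin(4) ≈ -0.7568, RHS = sin(3) + sin(1) ≈ 0.9826.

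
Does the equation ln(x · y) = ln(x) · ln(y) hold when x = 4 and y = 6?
Substituting x = 4, y = 6:

LHS = ln(4 · 6) = ln(24) ≈ 3.178
RHS = ln(4) · ln(6) ≈ 2.484

LHS ≠ RHS, so the equation does not hold at this point.

Answer: Fails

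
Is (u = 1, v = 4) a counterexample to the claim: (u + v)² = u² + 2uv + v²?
Substituting u = 1, v = 4:
LHS = (1 + 4)² = 25
RHS = 1² + 2·1·4 + 4² = 25

The sides agree, so this pair does not disprove the claim.

Answer: No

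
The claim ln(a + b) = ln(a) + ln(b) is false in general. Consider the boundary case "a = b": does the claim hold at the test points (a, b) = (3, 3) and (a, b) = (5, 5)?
At (3, 3): LHS = ln(6) ≈ 1.792 ≠ RHS = 2·ln(3) ≈ 2.197
At (5, 5): LHS = ln(10) ≈ 2.303 ≠ RHS = 2·ln(5) ≈ 3.219

Answer: No, fails at both test points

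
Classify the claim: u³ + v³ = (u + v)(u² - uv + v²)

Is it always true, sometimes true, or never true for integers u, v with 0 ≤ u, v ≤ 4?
The identity holds for every pair in the range. For instance at (u, v) = (1, 4): both sides equal 65.

Answer: Always true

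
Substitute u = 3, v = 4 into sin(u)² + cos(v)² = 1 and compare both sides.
LHS = sin(3)² + cos(4)² ≈ 0.4472
RHS = 1

LHS ≠ RHS (they differ by about 0.5528), so the equation does not hold here.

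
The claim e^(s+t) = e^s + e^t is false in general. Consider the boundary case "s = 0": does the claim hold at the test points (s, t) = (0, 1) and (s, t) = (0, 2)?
At (0, 1): LHS = e ≈ 2.718 ≠ RHS = 1 + e ≈ 3.718
At (0, 2): LHS = e^2 ≈ 7.389 ≠ RHS = 1 + e^2 ≈ 8.389

Answer: No, fails at both test points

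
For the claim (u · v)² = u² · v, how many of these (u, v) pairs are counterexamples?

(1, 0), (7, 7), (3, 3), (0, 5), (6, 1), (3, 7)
Testing each pair:
(1, 0): LHS = 0, RHS = 0 → satisfies claim
(7, 7): LHS = 2401, RHS = 343 → counterexample
(3, 3): LHS = 81, RHS = 27 → counterexample
(0, 5): LHS = 0, RHS = 0 → satisfies claim
(6, 1): LHS = 36, RHS = 36 → satisfies claim
(3, 7): LHS = 441, RHS = 63 → counterexample

That makes 3 counterexamples.

Answer: 3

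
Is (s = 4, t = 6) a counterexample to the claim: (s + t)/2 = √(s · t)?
Yes

Substituting s = 4, t = 6:
LHS = (4 + 6)/2 = 5
RHS = √(4 · 6) = 2·√(6) ≈ 4.899

Since LHS ≠ RHS, this pair disproves the claim.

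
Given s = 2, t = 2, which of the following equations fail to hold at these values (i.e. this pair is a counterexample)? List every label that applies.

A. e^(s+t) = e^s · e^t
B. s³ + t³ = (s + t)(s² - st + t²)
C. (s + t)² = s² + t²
C

Evaluating each claim at the given values:
A. LHS = e^4 ≈ 54.6, RHS = e^4 ≈ 54.6 → holds here (LHS = RHS)
B. LHS = 16, RHS = 16 → holds here (LHS = RHS)
C. LHS = 16, RHS = 8 → fails here (LHS ≠ RHS)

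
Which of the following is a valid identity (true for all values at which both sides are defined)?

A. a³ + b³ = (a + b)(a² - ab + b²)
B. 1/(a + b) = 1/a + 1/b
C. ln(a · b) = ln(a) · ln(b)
A: holds — e.g. at (4, 4), both sides equal 128.
B: fails at (1, 4) — LHS = 1/5, RHS = 5/4.
C: fails at (4, 4) — LHS = ln(16) ≈ 2.773, RHS = ln(4)² ≈ 1.922.

Answer: A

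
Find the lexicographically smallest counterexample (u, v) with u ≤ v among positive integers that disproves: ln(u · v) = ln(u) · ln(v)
At (1, 1): both sides equal 0, so it holds there.

Substituting (1, 2) into the claim:
LHS = ln(1 · 2) = ln(2) ≈ 0.6931
RHS = ln(1) · ln(2) = 0

Since LHS ≠ RHS, this pair disproves the claim, and no lexicographically smaller pair (u ≤ v, positive integers) does.

For instance (1, 5) is also a counterexample (LHS = ln(5) ≈ 1.609, RHS = 0), but it's lexicographically larger.

Answer: (u, v) = (1, 2)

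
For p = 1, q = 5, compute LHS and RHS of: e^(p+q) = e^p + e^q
LHS = e^(1+5) = e^6 ≈ 403.4
RHS = e^1 + e^5 = e + e^5 ≈ 151.1

LHS ≠ RHS (they differ by about 252.3), so the equation does not hold here.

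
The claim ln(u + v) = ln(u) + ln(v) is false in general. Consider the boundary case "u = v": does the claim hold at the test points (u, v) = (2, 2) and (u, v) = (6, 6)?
Only at (2, 2)

At (2, 2): LHS = ln(4) ≈ 1.386, RHS = 2·ln(2) ≈ 1.386 → equal
At (6, 6): LHS = ln(12) ≈ 2.485 ≠ RHS = 2·ln(6) ≈ 3.584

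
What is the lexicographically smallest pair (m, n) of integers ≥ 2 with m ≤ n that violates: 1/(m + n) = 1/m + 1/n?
(m, n) = (2, 2)

Substituting (2, 2) into the claim:
LHS = 1/(2 + 2) = 1/4
RHS = 1/2 + 1/2 = 1

Since LHS ≠ RHS, this pair disproves the claim, and no lexicographically smaller pair (m ≤ n, integers ≥ 2) does.

For instance (3, 4) is also a counterexample (LHS = 1/7, RHS = 7/12), but it's lexicographically larger.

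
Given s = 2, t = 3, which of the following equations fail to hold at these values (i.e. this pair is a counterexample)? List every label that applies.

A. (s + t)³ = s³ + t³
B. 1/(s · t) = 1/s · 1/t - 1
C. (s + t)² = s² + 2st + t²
A, B

Evaluating each claim at the given values:
A. LHS = 125, RHS = 35 → fails here (LHS ≠ RHS)
B. LHS = 1/6, RHS = -5/6 → fails here (LHS ≠ RHS)
C. LHS = 25, RHS = 25 → holds here (LHS = RHS)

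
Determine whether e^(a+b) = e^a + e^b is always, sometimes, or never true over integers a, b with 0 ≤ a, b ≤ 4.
The claim fails for every pair in the range. For instance at (a, b) = (2, 4): LHS = e^6 ≈ 403.4, RHS = e^2 + e^4 ≈ 61.99.

Answer: Never true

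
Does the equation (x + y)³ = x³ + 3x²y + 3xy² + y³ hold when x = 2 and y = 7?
Substituting x = 2, y = 7:

LHS = (2 + 7)³ = 729
RHS = 2³ + 3·2²·7 + 3·2·7² + 7³ = 729

LHS = RHS, so the equation holds at this point.

Answer: Holds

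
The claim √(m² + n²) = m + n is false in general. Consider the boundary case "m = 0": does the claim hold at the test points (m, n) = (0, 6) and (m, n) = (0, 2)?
Yes, holds at both test points

At (0, 6): LHS = 6, RHS = 6 → equal
At (0, 2): LHS = 2, RHS = 2 → equal

So the claim does hold at both of these boundary points, even though it is not an identity.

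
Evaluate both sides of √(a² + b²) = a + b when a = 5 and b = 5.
LHS = √(5² + 5²) = 5·√(2) ≈ 7.071
RHS = 5 + 5 = 10

LHS ≠ RHS (they differ by about 2.929), so the equation does not hold here.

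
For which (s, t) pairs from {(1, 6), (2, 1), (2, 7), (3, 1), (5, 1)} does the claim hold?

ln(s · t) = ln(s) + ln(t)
Testing each pair:
(1, 6): LHS = ln(6) ≈ 1.792, RHS = ln(6) ≈ 1.792 → holds
(2, 1): LHS = ln(2) ≈ 0.6931, RHS = ln(2) ≈ 0.6931 → holds
(2, 7): LHS = ln(14) ≈ 2.639, RHS = ln(2) + ln(7) ≈ 2.639 → holds
(3, 1): LHS = ln(3) ≈ 1.099, RHS = ln(3) ≈ 1.099 → holds
(5, 1): LHS = ln(5) ≈ 1.609, RHS = ln(5) ≈ 1.609 → holds

Every pair satisfies the claim.

Answer: All pairs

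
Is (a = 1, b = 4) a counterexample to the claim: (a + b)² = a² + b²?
Substituting a = 1, b = 4:
LHS = (1 + 4)² = 25
RHS = 1² + 4² = 17

Since LHS ≠ RHS, this pair disproves the claim.

Answer: Yes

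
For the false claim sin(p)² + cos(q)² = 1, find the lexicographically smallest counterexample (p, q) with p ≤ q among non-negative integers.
Substituting (0, 1) into the claim:
LHS = sin(0)² + cos(1)² = cos(1)² ≈ 0.2919
RHS = 1

Since LHS ≠ RHS, this pair disproves the claim, and no lexicographically smaller pair (p ≤ q, non-negative integers) does.

For instance (1, 5) is also a counterexample (LHS = cos(5)² + sin(1)² ≈ 0.7885, RHS = 1), but it's lexicographically larger.

Answer: (p, q) = (0, 1)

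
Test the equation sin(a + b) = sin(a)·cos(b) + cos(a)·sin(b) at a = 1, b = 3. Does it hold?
Holds

Substituting a = 1, b = 3:

LHS = sin(1 + 3) = sin(4) ≈ -0.7568
RHS = sin(1)·cos(3) + cos(1)·sin(3) = sin(1)·cos(3) + sin(3)·cos(1) ≈ -0.7568

LHS = RHS, so the equation holds at this point.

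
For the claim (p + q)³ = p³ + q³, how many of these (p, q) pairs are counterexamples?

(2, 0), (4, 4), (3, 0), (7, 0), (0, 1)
1

Testing each pair:
(2, 0): LHS = 8, RHS = 8 → satisfies claim
(4, 4): LHS = 512, RHS = 128 → counterexample
(3, 0): LHS = 27, RHS = 27 → satisfies claim
(7, 0): LHS = 343, RHS = 343 → satisfies claim
(0, 1): LHS = 1, RHS = 1 → satisfies claim

That makes 1 counterexample.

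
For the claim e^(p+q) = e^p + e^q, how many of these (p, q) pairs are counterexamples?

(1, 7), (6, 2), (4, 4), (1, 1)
Testing each pair:
(1, 7): LHS = e^8 ≈ 2981, RHS = e + e^7 ≈ 1099 → counterexample
(6, 2): LHS = e^8 ≈ 2981, RHS = e^2 + e^6 ≈ 410.8 → counterexample
(4, 4): LHS = e^8 ≈ 2981, RHS = 2·e^4 ≈ 109.2 → counterexample
(1, 1): LHS = e^2 ≈ 7.389, RHS = 2·e ≈ 5.437 → counterexample

That makes 4 counterexamples.

Answer: 4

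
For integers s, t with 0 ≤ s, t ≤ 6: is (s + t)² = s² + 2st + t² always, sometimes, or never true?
The identity holds for every pair in the range. For instance at (s, t) = (2, 6): both sides equal 64.

Answer: Always true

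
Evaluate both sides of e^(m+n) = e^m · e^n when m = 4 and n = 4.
LHS = e^(4+4) = e^8 ≈ 2981
RHS = e^4 · e^4 = e^8 ≈ 2981

LHS = RHS: the two sides agree.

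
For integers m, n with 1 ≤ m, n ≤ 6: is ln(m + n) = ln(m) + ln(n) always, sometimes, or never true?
Sometimes true

It holds at (m, n) = (2, 2) (both sides equal ln(4) ≈ 1.386), but fails at (m, n) = (6, 6) (LHS = ln(12) ≈ 2.485, RHS = 2·ln(6) ≈ 3.584).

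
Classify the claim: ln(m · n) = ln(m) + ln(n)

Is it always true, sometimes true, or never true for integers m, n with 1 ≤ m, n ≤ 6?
Always true

The identity holds for every pair in the range. For instance at (m, n) = (6, 4): both sides equal ln(24) ≈ 3.178.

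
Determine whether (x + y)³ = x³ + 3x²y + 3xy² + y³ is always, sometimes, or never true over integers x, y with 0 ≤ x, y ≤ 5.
Always true

The identity holds for every pair in the range. For instance at (x, y) = (4, 2): both sides equal 216.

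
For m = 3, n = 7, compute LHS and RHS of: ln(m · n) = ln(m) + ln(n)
LHS = ln(3 · 7) = ln(21) ≈ 3.045
RHS = ln(3) + ln(7) ≈ 3.045

LHS = RHS: the two sides agree.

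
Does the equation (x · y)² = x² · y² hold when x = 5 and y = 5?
Holds

Substituting x = 5, y = 5:

LHS = (5 · 5)² = 625
RHS = 5² · 5² = 625

LHS = RHS, so the equation holds at this point.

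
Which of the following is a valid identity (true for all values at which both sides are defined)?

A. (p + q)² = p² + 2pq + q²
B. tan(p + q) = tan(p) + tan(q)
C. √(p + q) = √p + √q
A

A: holds — e.g. at (3, 5), both sides equal 64.
B: fails at (3, 5) — LHS = tan(8) ≈ -6.8, RHS = tan(5) + tan(3) ≈ -3.523.
C: fails at (3, 4) — LHS = √(7) ≈ 2.646, RHS = √(3) + 2 ≈ 3.732.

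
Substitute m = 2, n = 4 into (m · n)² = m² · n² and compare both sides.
LHS = (2 · 4)² = 64
RHS = 2² · 4² = 64

LHS = RHS: the two sides agree.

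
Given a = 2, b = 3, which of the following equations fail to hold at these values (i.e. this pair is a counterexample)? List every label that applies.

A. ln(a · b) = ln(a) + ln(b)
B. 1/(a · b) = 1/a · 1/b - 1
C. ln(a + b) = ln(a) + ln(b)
B, C

Evaluating each claim at the given values:
A. LHS = ln(6) ≈ 1.792, RHS = ln(2) + ln(3) ≈ 1.792 → holds here (LHS = RHS)
B. LHS = 1/6, RHS = -5/6 → fails here (LHS ≠ RHS)
C. LHS = ln(5) ≈ 1.609, RHS = ln(2) + ln(3) ≈ 1.792 → fails here (LHS ≠ RHS)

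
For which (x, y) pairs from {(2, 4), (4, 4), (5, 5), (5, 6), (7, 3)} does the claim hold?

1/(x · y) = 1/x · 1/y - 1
None

Testing each pair:
(2, 4): LHS = 1/8, RHS = -7/8 → fails
(4, 4): LHS = 1/16, RHS = -15/16 → fails
(5, 5): LHS = 1/25, RHS = -24/25 → fails
(5, 6): LHS = 1/30, RHS = -29/30 → fails
(7, 3): LHS = 1/21, RHS = -20/21 → fails

No pair satisfies the claim.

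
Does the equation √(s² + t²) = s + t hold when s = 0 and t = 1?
Holds

Substituting s = 0, t = 1:

LHS = √(0² + 1²) = 1
RHS = 0 + 1 = 1

LHS = RHS, so the equation holds at this point.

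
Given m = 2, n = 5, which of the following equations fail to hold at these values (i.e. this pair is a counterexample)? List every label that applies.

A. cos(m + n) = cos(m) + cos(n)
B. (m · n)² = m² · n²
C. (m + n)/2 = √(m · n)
A, C

Evaluating each claim at the given values:
A. LHS = cos(7) ≈ 0.7539, RHS = cos(2) + cos(5) ≈ -0.1325 → fails here (LHS ≠ RHS)
B. LHS = 100, RHS = 100 → holds here (LHS = RHS)
C. LHS = 7/2, RHS = √(10) ≈ 3.162 → fails here (LHS ≠ RHS)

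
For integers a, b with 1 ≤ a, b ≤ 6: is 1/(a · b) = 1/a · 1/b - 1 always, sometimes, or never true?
The claim fails for every pair in the range. For instance at (a, b) = (4, 4): LHS = 1/16, RHS = -15/16.

Answer: Never true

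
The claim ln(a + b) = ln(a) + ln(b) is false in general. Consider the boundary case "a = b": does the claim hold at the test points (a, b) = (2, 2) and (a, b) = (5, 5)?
Only at (2, 2)

At (2, 2): LHS = ln(4) ≈ 1.386, RHS = 2·ln(2) ≈ 1.386 → equal
At (5, 5): LHS = ln(10) ≈ 2.303 ≠ RHS = 2·ln(5) ≈ 3.219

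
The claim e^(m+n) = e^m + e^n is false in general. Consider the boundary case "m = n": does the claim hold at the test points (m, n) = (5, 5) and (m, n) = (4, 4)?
No, fails at both test points

At (5, 5): LHS = e^10 ≈ 22026.5 ≠ RHS = 2·e^5 ≈ 296.8
At (4, 4): LHS = e^8 ≈ 2981 ≠ RHS = 2·e^4 ≈ 109.2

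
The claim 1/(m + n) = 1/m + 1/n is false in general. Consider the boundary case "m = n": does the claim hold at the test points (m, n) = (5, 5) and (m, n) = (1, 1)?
No, fails at both test points

At (5, 5): LHS = 1/10 ≠ RHS = 2/5
At (1, 1): LHS = 1/2 ≠ RHS = 2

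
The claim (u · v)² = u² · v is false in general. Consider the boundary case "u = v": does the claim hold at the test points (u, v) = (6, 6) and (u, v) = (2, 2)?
At (6, 6): LHS = 1296 ≠ RHS = 216
At (2, 2): LHS = 16 ≠ RHS = 8

Answer: No, fails at both test points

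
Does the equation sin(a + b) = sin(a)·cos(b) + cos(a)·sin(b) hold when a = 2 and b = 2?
Substituting a = 2, b = 2:

LHS = sin(2 + 2) = sin(4) ≈ -0.7568
RHS = sin(2)·cos(2) + cos(2)·sin(2) = 2·sin(2)·cos(2) ≈ -0.7568

LHS = RHS, so the equation holds at this point.

Answer: Holds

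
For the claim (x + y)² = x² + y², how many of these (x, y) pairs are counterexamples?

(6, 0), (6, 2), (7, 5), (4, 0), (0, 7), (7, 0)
2

Testing each pair:
(6, 0): LHS = 36, RHS = 36 → satisfies claim
(6, 2): LHS = 64, RHS = 40 → counterexample
(7, 5): LHS = 144, RHS = 74 → counterexample
(4, 0): LHS = 16, RHS = 16 → satisfies claim
(0, 7): LHS = 49, RHS = 49 → satisfies claim
(7, 0): LHS = 49, RHS = 49 → satisfies claim

That makes 2 counterexamples.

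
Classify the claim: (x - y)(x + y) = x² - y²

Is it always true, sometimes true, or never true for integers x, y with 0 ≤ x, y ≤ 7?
Always true

The identity holds for every pair in the range. For instance at (x, y) = (6, 6): both sides equal 0.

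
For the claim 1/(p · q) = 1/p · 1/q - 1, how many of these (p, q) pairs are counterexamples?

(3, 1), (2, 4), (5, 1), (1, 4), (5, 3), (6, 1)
Testing each pair:
(3, 1): LHS = 1/3, RHS = -2/3 → counterexample
(2, 4): LHS = 1/8, RHS = -7/8 → counterexample
(5, 1): LHS = 1/5, RHS = -4/5 → counterexample
(1, 4): LHS = 1/4, RHS = -3/4 → counterexample
(5, 3): LHS = 1/15, RHS = -14/15 → counterexample
(6, 1): LHS = 1/6, RHS = -5/6 → counterexample

That makes 6 counterexamples.

Answer: 6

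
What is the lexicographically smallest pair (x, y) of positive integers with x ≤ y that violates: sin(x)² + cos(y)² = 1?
At (1, 1): both sides equal 1, so it holds there.

Substituting (1, 2) into the claim:
LHS = sin(1)² + cos(2)² ≈ 0.8813
RHS = 1

Since LHS ≠ RHS, this pair disproves the claim, and no lexicographically smaller pair (x ≤ y, positive integers) does.

For instance (2, 3) is also a counterexample (LHS = sin(2)² + cos(3)² ≈ 1.807, RHS = 1), but it's lexicographically larger.

Answer: (x, y) = (1, 2)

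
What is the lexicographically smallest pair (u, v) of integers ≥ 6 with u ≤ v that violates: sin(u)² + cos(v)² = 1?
Substituting (6, 7) into the claim:
LHS = sin(6)² + cos(7)² ≈ 0.6464
RHS = 1

Since LHS ≠ RHS, this pair disproves the claim, and no lexicographically smaller pair (u ≤ v, integers ≥ 6) does.

For instance (9, 13) is also a counterexample (LHS = sin(9)² + cos(13)² ≈ 0.9933, RHS = 1), but it's lexicographically larger.

Answer: (u, v) = (6, 7)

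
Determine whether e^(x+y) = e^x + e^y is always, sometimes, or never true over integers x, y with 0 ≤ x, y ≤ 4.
The claim fails for every pair in the range. For instance at (x, y) = (3, 3): LHS = e^6 ≈ 403.4, RHS = 2·e^3 ≈ 40.17.

Answer: Never true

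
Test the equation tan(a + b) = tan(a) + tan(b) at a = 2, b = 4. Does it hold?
Substituting a = 2, b = 4:

LHS = tan(2 + 4) = tan(6) ≈ -0.291
RHS = tan(2) + tan(4) ≈ -1.027

LHS ≠ RHS, so the equation does not hold at this point.

Answer: Fails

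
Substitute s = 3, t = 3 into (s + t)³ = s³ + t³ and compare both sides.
LHS = (3 + 3)³ = 216
RHS = 3³ + 3³ = 54

LHS ≠ RHS, so the equation does not hold here.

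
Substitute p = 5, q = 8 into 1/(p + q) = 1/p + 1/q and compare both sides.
LHS = 1/(5 + 8) = 1/13
RHS = 1/5 + 1/8 = 13/40

LHS ≠ RHS, so the equation does not hold here.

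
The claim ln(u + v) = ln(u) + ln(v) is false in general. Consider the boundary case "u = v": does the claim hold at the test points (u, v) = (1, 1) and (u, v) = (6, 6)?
At (1, 1): LHS = ln(2) ≈ 0.6931 ≠ RHS = 0
At (6, 6): LHS = ln(12) ≈ 2.485 ≠ RHS = 2·ln(6) ≈ 3.584

Answer: No, fails at both test points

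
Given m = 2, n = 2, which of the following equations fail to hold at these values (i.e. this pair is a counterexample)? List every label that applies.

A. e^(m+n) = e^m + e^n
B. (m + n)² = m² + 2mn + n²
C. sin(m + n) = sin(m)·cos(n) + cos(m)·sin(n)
A

Evaluating each claim at the given values:
A. LHS = e^4 ≈ 54.6, RHS = 2·e^2 ≈ 14.78 → fails here (LHS ≠ RHS)
B. LHS = 16, RHS = 16 → holds here (LHS = RHS)
C. LHS = sin(4) ≈ -0.7568, RHS = 2·sin(2)·cos(2) ≈ -0.7568 → holds here (LHS = RHS)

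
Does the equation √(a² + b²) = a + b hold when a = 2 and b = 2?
Substituting a = 2, b = 2:

LHS = √(2² + 2²) = 2·√(2) ≈ 2.828
RHS = 2 + 2 = 4

LHS ≠ RHS, so the equation does not hold at this point.

Answer: Fails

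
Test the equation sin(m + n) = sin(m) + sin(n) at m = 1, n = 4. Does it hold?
Fails

Substituting m = 1, n = 4:

LHS = sin(1 + 4) = sin(5) ≈ -0.9589
RHS = sin(1) + sin(4) ≈ 0.08467

LHS ≠ RHS, so the equation does not hold at this point.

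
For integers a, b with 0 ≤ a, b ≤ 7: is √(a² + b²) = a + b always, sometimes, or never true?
It holds at (a, b) = (5, 0) (both sides equal 5), but fails at (a, b) = (4, 6) (LHS = 2·√(13) ≈ 7.211, RHS = 10).

Answer: Sometimes true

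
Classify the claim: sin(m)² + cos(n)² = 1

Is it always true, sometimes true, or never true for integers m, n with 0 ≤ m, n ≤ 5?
It holds at (m, n) = (3, 3) (both sides equal 1), but fails at (m, n) = (0, 4) (LHS = cos(4)² ≈ 0.4272, RHS = 1).

Answer: Sometimes true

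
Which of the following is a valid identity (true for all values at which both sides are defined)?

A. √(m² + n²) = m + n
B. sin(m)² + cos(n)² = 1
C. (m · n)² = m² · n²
A: fails at (4, 6) — LHS = 2·√(13) ≈ 7.211, RHS = 10.
B: fails at (2, 7) — LHS = cos(7)² + sin(2)² ≈ 1.395, RHS = 1.
C: holds — e.g. at (4, 5), both sides equal 400.

Answer: C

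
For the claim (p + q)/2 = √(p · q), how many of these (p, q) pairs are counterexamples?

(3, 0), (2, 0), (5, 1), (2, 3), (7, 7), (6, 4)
Testing each pair:
(3, 0): LHS = 3/2, RHS = 0 → counterexample
(2, 0): LHS = 1, RHS = 0 → counterexample
(5, 1): LHS = 3, RHS = √(5) ≈ 2.236 → counterexample
(2, 3): LHS = 5/2, RHS = √(6) ≈ 2.449 → counterexample
(7, 7): LHS = 7, RHS = 7 → satisfies claim
(6, 4): LHS = 5, RHS = 2·√(6) ≈ 4.899 → counterexample

That makes 5 counterexamples.

Answer: 5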